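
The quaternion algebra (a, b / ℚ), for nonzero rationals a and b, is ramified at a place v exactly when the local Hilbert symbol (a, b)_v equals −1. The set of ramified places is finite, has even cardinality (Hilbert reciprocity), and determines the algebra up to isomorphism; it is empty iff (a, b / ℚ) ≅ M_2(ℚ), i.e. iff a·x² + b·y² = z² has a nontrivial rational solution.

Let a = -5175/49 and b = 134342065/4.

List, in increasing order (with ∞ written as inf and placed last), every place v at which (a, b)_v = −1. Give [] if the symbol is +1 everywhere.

(a, b) ≡ (-23, 1110265) mod (ℚ^×)²; places V = {2, 3, 5, 7, 11, 13, 19, 23, 29, 31, ∞}.
(a,b)_11: α=0, u≡10; β=2, v≡6 (mod 11); (10|11)=-1, (6|11)=-1; sign (−1)^0·-1^2·-1^0 = +1.
(a,b)_7: α=-2, u≡5; β=0, v≡1 (mod 7); (5|7)=-1, (1|7)=+1; sign (−1)^0·-1^0·+1^-2 = +1.
(a,b)_29: α=0, u≡24; β=1, v≡28 (mod 29); (24|29)=+1, (28|29)=+1; sign (−1)^0·+1^1·+1^0 = +1.
(a,b)_∞: sgn(-23)=−, sgn(1110265)=+, so +1.
(a,b)_2: α=0, β=-2; u≡1, v≡1 (mod 8); ε(u)ε(v)=0·0, αω(v)=0·0, βω(u)=-2·0; sum ≡ 0  ⇒  +1.
(a,b)_3: α=2, u≡1; β=0, v≡1 (mod 3); (1|3)=+1, (1|3)=+1; sign (−1)^0·+1^0·+1^2 = +1.
(a,b)_5: α=2, u≡2; β=1, v≡2 (mod 5); (2|5)=-1, (2|5)=-1; sign (−1)^0·-1^1·-1^2 = -1.
(a,b)_19: α=0, u≡8; β=1, v≡8 (mod 19); (8|19)=-1, (8|19)=-1; sign (−1)^0·-1^1·-1^0 = -1.
(a,b)_13: α=0, u≡9; β=1, v≡8 (mod 13); (9|13)=+1, (8|13)=-1; sign (−1)^0·+1^1·-1^0 = +1.
(a,b)_23: α=1, u≡17; β=0, v≡2 (mod 23); (17|23)=-1, (2|23)=+1; sign (−1)^0·-1^0·+1^1 = +1.
(a,b)_31: α=0, u≡7; β=1, v≡8 (mod 31); (7|31)=+1, (8|31)=+1; sign (−1)^0·+1^1·+1^0 = +1.
(-23, 1110265 / ℚ) ramifies at {5, 19}: a division algebra.

[5, 19]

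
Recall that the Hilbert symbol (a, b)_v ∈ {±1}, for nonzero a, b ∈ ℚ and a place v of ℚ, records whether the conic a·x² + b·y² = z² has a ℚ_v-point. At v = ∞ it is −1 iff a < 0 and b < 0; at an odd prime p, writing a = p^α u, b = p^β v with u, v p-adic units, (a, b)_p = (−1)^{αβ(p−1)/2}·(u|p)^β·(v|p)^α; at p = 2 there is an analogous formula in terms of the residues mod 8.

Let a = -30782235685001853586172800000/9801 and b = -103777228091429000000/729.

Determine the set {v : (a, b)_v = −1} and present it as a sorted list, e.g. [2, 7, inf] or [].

[29, 37, 41, inf]

Mod squares: a ≡ -326155, b ≡ -29. Check v ∈ {∞, 2, 3, 5, 7, 11, 29, 37, 41, 43}.
v=∞: -326155 < 0 and -29 < 0  ⇒  (a,b)_∞ = -1.
v=3: a=3^-4·(≡2), b=3^-6·(≡1) mod 3; (2|3)=-1, (1|3)=+1; (−1)^{-4·-6·1}·(-1)^-6·(+1)^-4 = +1.
v=11: a=11^-2·(≡10), b=11^0·(≡3) mod 11; (10|11)=-1, (3|11)=+1; (−1)^{-2·0·5}·(-1)^0·(+1)^-2 = +1.
v=43: a=43^3·(≡20), b=43^2·(≡36) mod 43; (20|43)=-1, (36|43)=+1; (−1)^{3·2·21}·(-1)^2·(+1)^3 = +1.
v=29: a=29^4·(≡21), b=29^3·(≡1) mod 29; (21|29)=-1, (1|29)=+1; (−1)^{4·3·14}·(-1)^3·(+1)^4 = -1.
v=7: a=7^2·(≡6), b=7^0·(≡3) mod 7; (6|7)=-1, (3|7)=-1; (−1)^{2·0·3}·(-1)^0·(-1)^2 = +1.
v=2: v_2(a)=10, v_2(b)=6; units ≡ 5, 3 (mod 8); ε·ε+αω+βω = 0·1+10·1+6·1 ≡ 0  ⇒  (a,b)_2 = +1.
v=5: a=5^5·(≡4), b=5^6·(≡1) mod 5; (4|5)=+1, (1|5)=+1; (−1)^{5·6·2}·(+1)^6·(+1)^5 = +1.
v=41: a=41^3·(≡25), b=41^2·(≡38) mod 41; (25|41)=+1, (38|41)=-1; (−1)^{3·2·20}·(+1)^2·(-1)^3 = -1.
v=37: a=37^3·(≡28), b=37^2·(≡35) mod 37; (28|37)=+1, (35|37)=-1; (−1)^{3·2·18}·(+1)^2·(-1)^3 = -1.
(-326155, -29 / ℚ) ramifies at {29, 37, 41, ∞}: a division algebra.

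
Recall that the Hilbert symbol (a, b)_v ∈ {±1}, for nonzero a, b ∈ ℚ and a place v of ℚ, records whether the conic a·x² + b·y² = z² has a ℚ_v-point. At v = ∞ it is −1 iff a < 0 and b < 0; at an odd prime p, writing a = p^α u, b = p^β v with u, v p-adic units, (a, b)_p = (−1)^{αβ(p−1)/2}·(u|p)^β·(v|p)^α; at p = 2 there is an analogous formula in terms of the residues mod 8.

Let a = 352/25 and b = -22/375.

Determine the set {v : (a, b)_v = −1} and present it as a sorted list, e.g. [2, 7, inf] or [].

Mod squares: a ≡ 22, b ≡ -330. Check v ∈ {∞, 2, 3, 5, 11}.
v=11: a=11^1·(≡7), b=11^1·(≡9) mod 11; (7|11)=-1, (9|11)=+1; (−1)^{1·1·5}·(-1)^1·(+1)^1 = +1.
v=2: v_2(a)=5, v_2(b)=1; units ≡ 3, 3 (mod 8); ε·ε+αω+βω = 1·1+5·1+1·1 ≡ 1  ⇒  (a,b)_2 = -1.
v=5: a=5^-2·(≡2), b=5^-3·(≡1) mod 5; (2|5)=-1, (1|5)=+1; (−1)^{-2·-3·2}·(-1)^-3·(+1)^-2 = -1.
v=3: a=3^0·(≡1), b=3^-1·(≡1) mod 3; (1|3)=+1, (1|3)=+1; (−1)^{0·-1·1}·(+1)^-1·(+1)^0 = +1.
v=∞: 22 > 0 and -330 < 0  ⇒  (a,b)_∞ = +1.
Ram(22, -330) = {2, 5}; no ℚ_2-point on the conic.

[2, 5]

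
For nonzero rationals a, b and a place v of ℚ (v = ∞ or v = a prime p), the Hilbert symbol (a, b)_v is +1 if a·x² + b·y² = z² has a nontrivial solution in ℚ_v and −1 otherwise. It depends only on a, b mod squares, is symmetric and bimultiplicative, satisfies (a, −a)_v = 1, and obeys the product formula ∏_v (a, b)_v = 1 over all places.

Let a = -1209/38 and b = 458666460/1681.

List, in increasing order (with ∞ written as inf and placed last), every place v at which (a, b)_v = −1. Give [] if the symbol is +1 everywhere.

(a, b) ≡ (-45942, 260015) mod (ℚ^×)²; places V = {2, 3, 5, 7, 13, 17, 19, 23, 31, 41, ∞}.
(a,b)_31: α=1, u≡21; β=0, v≡10 (mod 31); (21|31)=-1, (10|31)=+1; sign (−1)^0·-1^0·+1^1 = +1.
(a,b)_7: α=0, u≡3; β=3, v≡3 (mod 7); (3|7)=-1, (3|7)=-1; sign (−1)^0·-1^3·-1^0 = -1.
(a,b)_2: α=-1, β=2; u≡5, v≡7 (mod 8); ε(u)ε(v)=0·1, αω(v)=-1·0, βω(u)=2·1; sum ≡ 0  ⇒  +1.
(a,b)_5: α=0, u≡2; β=1, v≡2 (mod 5); (2|5)=-1, (2|5)=-1; sign (−1)^0·-1^1·-1^0 = -1.
(a,b)_41: α=0, u≡34; β=-2, v≡34 (mod 41); (34|41)=-1, (34|41)=-1; sign (−1)^0·-1^-2·-1^0 = +1.
(a,b)_19: α=-1, u≡13; β=1, v≡11 (mod 19); (13|19)=-1, (11|19)=+1; sign (−1)^1·-1^1·+1^-1 = +1.
(a,b)_∞: sgn(-45942)=−, sgn(260015)=+, so +1.
(a,b)_17: α=0, u≡8; β=1, v≡7 (mod 17); (8|17)=+1, (7|17)=-1; sign (−1)^0·+1^1·-1^0 = +1.
(a,b)_23: α=0, u≡16; β=1, v≡4 (mod 23); (16|23)=+1, (4|23)=+1; sign (−1)^0·+1^1·+1^0 = +1.
(a,b)_3: α=1, u≡1; β=2, v≡2 (mod 3); (1|3)=+1, (2|3)=-1; sign (−1)^0·+1^2·-1^1 = -1.
(a,b)_13: α=1, u≡2; β=0, v≡11 (mod 13); (2|13)=-1, (11|13)=-1; sign (−1)^0·-1^0·-1^1 = -1.
Ram(-45942, 260015) = {3, 5, 7, 13}; no ℚ_3-point on the conic.

[3, 5, 7, 13]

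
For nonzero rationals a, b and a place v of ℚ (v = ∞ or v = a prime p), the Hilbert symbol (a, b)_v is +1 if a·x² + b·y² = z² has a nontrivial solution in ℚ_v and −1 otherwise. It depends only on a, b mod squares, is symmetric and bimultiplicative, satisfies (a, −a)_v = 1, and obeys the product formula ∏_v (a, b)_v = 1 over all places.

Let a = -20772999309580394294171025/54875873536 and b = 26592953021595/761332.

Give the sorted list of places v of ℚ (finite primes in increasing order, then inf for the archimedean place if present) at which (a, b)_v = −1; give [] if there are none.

Mod squares: a ≡ -2001, b ≡ 2015. Check v ∈ {∞, 2, 3, 5, 11, 13, 23, 29, 31}.
v=23: a=23^9·(≡10), b=23^4·(≡7) mod 23; (10|23)=-1, (7|23)=-1; (−1)^{9·4·11}·(-1)^4·(-1)^9 = -1.
v=29: a=29^3·(≡17), b=29^2·(≡14) mod 29; (17|29)=-1, (14|29)=-1; (−1)^{3·2·14}·(-1)^2·(-1)^3 = -1.
v=31: a=31^2·(≡4), b=31^1·(≡3) mod 31; (4|31)=+1, (3|31)=-1; (−1)^{2·1·15}·(+1)^1·(-1)^2 = +1.
v=∞: -2001 < 0 and 2015 > 0  ⇒  (a,b)_∞ = +1.
v=3: a=3^9·(≡2), b=3^6·(≡2) mod 3; (2|3)=-1, (2|3)=-1; (−1)^{9·6·1}·(-1)^6·(-1)^9 = -1.
v=2: v_2(a)=-8, v_2(b)=-2; units ≡ 7, 7 (mod 8); ε·ε+αω+βω = 1·1+-8·0+-2·0 ≡ 1  ⇒  (a,b)_2 = -1.
v=13: a=13^0·(≡9), b=13^-1·(≡1) mod 13; (9|13)=+1, (1|13)=+1; (−1)^{0·-1·6}·(+1)^-1·(+1)^0 = +1.
v=11: a=11^-8·(≡1), b=11^-4·(≡6) mod 11; (1|11)=+1, (6|11)=-1; (−1)^{-8·-4·5}·(+1)^-4·(-1)^-8 = +1.
v=5: a=5^2·(≡4), b=5^1·(≡2) mod 5; (4|5)=+1, (2|5)=-1; (−1)^{2·1·2}·(+1)^1·(-1)^2 = +1.
|Ram(-2001, 2015)| = 4, even; anisotropic at {2, 3, 23, 29}.

[2, 3, 23, 29]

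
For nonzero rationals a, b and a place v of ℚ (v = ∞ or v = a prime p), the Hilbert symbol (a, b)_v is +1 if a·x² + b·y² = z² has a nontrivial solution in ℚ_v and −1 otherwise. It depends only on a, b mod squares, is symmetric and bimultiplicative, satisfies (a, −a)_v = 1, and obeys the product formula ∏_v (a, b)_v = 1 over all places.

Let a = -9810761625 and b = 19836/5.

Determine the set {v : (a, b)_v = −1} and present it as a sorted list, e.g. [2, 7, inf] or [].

(a, b) ≡ (-2465, 2755) mod (ℚ^×)²; places V = {2, 3, 5, 7, 17, 19, 29, ∞}.
(a,b)_5: α=3, u≡2; β=-1, v≡1 (mod 5); (2|5)=-1, (1|5)=+1; sign (−1)^0·-1^-1·+1^3 = -1.
(a,b)_2: α=0, β=2; u≡7, v≡3 (mod 8); ε(u)ε(v)=1·1, αω(v)=0·1, βω(u)=2·0; sum ≡ 1  ⇒  -1.
(a,b)_29: α=1, u≡14; β=1, v≡15 (mod 29); (14|29)=-1, (15|29)=-1; sign (−1)^0·-1^1·-1^1 = +1.
(a,b)_∞: sgn(-2465)=−, sgn(2755)=+, so +1.
(a,b)_17: α=1, u≡16; β=0, v≡13 (mod 17); (16|17)=+1, (13|17)=+1; sign (−1)^0·+1^0·+1^1 = +1.
(a,b)_7: α=2, u≡3; β=0, v≡1 (mod 7); (3|7)=-1, (1|7)=+1; sign (−1)^0·-1^0·+1^2 = +1.
(a,b)_3: α=2, u≡1; β=2, v≡1 (mod 3); (1|3)=+1, (1|3)=+1; sign (−1)^0·+1^2·+1^2 = +1.
(a,b)_19: α=2, u≡6; β=1, v≡15 (mod 19); (6|19)=+1, (15|19)=-1; sign (−1)^0·+1^1·-1^2 = +1.
|Ram(-2465, 2755)| = 2, even; anisotropic at {2, 5}.

[2, 5]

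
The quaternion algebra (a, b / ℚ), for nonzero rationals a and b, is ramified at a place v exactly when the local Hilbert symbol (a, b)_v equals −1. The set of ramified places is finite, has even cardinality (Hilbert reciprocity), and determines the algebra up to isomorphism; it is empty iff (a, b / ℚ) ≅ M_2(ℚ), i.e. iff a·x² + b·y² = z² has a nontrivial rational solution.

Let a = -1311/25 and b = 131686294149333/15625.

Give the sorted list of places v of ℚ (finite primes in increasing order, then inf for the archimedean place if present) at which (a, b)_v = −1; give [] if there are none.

Mod squares: a ≡ -1311, b ≡ 133. Check v ∈ {∞, 2, 3, 5, 7, 11, 19, 23}.
v=5: a=5^-2·(≡4), b=5^-6·(≡3) mod 5; (4|5)=+1, (3|5)=-1; (−1)^{-2·-6·2}·(+1)^-6·(-1)^-2 = +1.
v=∞: -1311 < 0 and 133 > 0  ⇒  (a,b)_∞ = +1.
v=2: v_2(a)=0, v_2(b)=0; units ≡ 1, 5 (mod 8); ε·ε+αω+βω = 0·0+0·1+0·0 ≡ 0  ⇒  (a,b)_2 = +1.
v=11: a=11^0·(≡3), b=11^2·(≡5) mod 11; (3|11)=+1, (5|11)=+1; (−1)^{0·2·5}·(+1)^2·(+1)^0 = +1.
v=3: a=3^1·(≡1), b=3^4·(≡1) mod 3; (1|3)=+1, (1|3)=+1; (−1)^{1·4·1}·(+1)^4·(+1)^1 = +1.
v=19: a=19^1·(≡17), b=19^3·(≡11) mod 19; (17|19)=+1, (11|19)=+1; (−1)^{1·3·9}·(+1)^3·(+1)^1 = -1.
v=23: a=23^1·(≡6), b=23^4·(≡16) mod 23; (6|23)=+1, (16|23)=+1; (−1)^{1·4·11}·(+1)^4·(+1)^1 = +1.
v=7: a=7^0·(≡3), b=7^1·(≡5) mod 7; (3|7)=-1, (5|7)=-1; (−1)^{0·1·3}·(-1)^1·(-1)^0 = -1.
(-1311, 133 / ℚ) ramifies at {7, 19}: a division algebra.

[7, 19]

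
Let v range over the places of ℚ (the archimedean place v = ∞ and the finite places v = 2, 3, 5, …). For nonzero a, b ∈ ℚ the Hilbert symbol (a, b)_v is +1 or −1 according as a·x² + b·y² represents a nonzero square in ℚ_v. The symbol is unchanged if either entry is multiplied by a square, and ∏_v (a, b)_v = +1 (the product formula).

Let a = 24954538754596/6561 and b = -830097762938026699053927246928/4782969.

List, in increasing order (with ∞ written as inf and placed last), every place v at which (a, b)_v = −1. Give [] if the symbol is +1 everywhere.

(a, b) ≡ (337249, -1333) mod (ℚ^×)²; places V = {2, 3, 11, 17, 23, 31, 43, ∞}.
(a,b)_43: α=1, u≡1; β=3, v≡22 (mod 43); (1|43)=+1, (22|43)=-1; sign (−1)^1·+1^3·-1^1 = +1.
(a,b)_23: α=3, u≡3; β=6, v≡12 (mod 23); (3|23)=+1, (12|23)=+1; sign (−1)^0·+1^6·+1^3 = +1.
(a,b)_11: α=3, u≡7; β=6, v≡9 (mod 11); (7|11)=-1, (9|11)=+1; sign (−1)^0·-1^6·+1^3 = +1.
(a,b)_∞: sgn(337249)=+, sgn(-1333)=−, so +1.
(a,b)_17: α=2, u≡3; β=4, v≡11 (mod 17); (3|17)=-1, (11|17)=-1; sign (−1)^0·-1^4·-1^2 = +1.
(a,b)_31: α=1, u≡24; β=3, v≡9 (mod 31); (24|31)=-1, (9|31)=+1; sign (−1)^1·-1^3·+1^1 = +1.
(a,b)_2: α=2, β=4; u≡1, v≡3 (mod 8); ε(u)ε(v)=0·1, αω(v)=2·1, βω(u)=4·0; sum ≡ 0  ⇒  +1.
(a,b)_3: α=-8, u≡1; β=-14, v≡2 (mod 3); (1|3)=+1, (2|3)=-1; sign (−1)^0·+1^-14·-1^-8 = +1.
Every local symbol is +1, so the conic 337249·x² + -1333·y² = z² has ℚ_v-points for all v and hence a ℚ-point; (a, b / ℚ) ≅ M_2(ℚ).

[]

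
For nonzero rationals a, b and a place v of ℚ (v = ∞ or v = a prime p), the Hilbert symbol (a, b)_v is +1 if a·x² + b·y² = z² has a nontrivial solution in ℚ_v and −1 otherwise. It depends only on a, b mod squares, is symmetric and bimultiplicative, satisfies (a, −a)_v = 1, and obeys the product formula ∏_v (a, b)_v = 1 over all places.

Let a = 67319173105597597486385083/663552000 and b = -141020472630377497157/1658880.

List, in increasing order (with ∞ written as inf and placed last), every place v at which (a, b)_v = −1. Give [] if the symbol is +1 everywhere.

[2, 7, 17, 19]

Mod squares: a ≡ 4601135, b ≡ -7585. Check v ∈ {∞, 2, 3, 5, 7, 11, 13, 17, 19, 23, 37, 41}.
v=19: a=19^1·(≡10), b=19^2·(≡15) mod 19; (10|19)=-1, (15|19)=-1; (−1)^{1·2·9}·(-1)^2·(-1)^1 = -1.
v=41: a=41^4·(≡1), b=41^3·(≡1) mod 41; (1|41)=+1, (1|41)=+1; (−1)^{4·3·20}·(+1)^3·(+1)^4 = +1.
v=17: a=17^3·(≡4), b=17^2·(≡6) mod 17; (4|17)=+1, (6|17)=-1; (−1)^{3·2·8}·(+1)^2·(-1)^3 = -1.
v=7: a=7^3·(≡5), b=7^2·(≡5) mod 7; (5|7)=-1, (5|7)=-1; (−1)^{3·2·3}·(-1)^2·(-1)^3 = -1.
v=∞: 4601135 > 0 and -7585 < 0  ⇒  (a,b)_∞ = +1.
v=37: a=37^1·(≡6), b=37^1·(≡2) mod 37; (6|37)=-1, (2|37)=-1; (−1)^{1·1·18}·(-1)^1·(-1)^1 = +1.
v=23: a=23^2·(≡13), b=23^2·(≡7) mod 23; (13|23)=+1, (7|23)=-1; (−1)^{2·2·11}·(+1)^2·(-1)^2 = +1.
v=13: a=13^4·(≡2), b=13^2·(≡2) mod 13; (2|13)=-1, (2|13)=-1; (−1)^{4·2·6}·(-1)^2·(-1)^4 = +1.
v=3: a=3^-4·(≡2), b=3^-4·(≡2) mod 3; (2|3)=-1, (2|3)=-1; (−1)^{-4·-4·1}·(-1)^-4·(-1)^-4 = +1.
v=5: a=5^-3·(≡3), b=5^-1·(≡3) mod 5; (3|5)=-1, (3|5)=-1; (−1)^{-3·-1·2}·(-1)^-1·(-1)^-3 = +1.
v=11: a=11^3·(≡6), b=11^2·(≡3) mod 11; (6|11)=-1, (3|11)=+1; (−1)^{3·2·5}·(-1)^2·(+1)^3 = +1.
v=2: v_2(a)=-16, v_2(b)=-12; units ≡ 7, 7 (mod 8); ε·ε+αω+βω = 1·1+-16·0+-12·0 ≡ 1  ⇒  (a,b)_2 = -1.
|Ram(4601135, -7585)| = 4, even; anisotropic at {2, 7, 17, 19}.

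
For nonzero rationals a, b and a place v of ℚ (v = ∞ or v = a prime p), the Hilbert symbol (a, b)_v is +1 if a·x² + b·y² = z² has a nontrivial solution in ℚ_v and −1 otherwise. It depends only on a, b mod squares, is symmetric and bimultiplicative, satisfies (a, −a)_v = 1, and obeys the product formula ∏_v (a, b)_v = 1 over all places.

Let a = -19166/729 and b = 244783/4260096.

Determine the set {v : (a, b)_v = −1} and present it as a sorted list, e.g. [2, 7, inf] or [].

[]

(a, b) ≡ (-14, 7) mod (ℚ^×)²; places V = {2, 3, 7, 11, 17, 37, 43, ∞}.
(a,b)_17: α=0, u≡12; β=2, v≡10 (mod 17); (12|17)=-1, (10|17)=-1; sign (−1)^0·-1^2·-1^0 = +1.
(a,b)_2: α=1, β=-8; u≡1, v≡7 (mod 8); ε(u)ε(v)=0·1, αω(v)=1·0, βω(u)=-8·0; sum ≡ 0  ⇒  +1.
(a,b)_11: α=0, u≡6; β=2, v≡2 (mod 11); (6|11)=-1, (2|11)=-1; sign (−1)^0·-1^2·-1^0 = +1.
(a,b)_3: α=-6, u≡1; β=-2, v≡1 (mod 3); (1|3)=+1, (1|3)=+1; sign (−1)^0·+1^-2·+1^-6 = +1.
(a,b)_7: α=1, u≡6; β=1, v≡4 (mod 7); (6|7)=-1, (4|7)=+1; sign (−1)^1·-1^1·+1^1 = +1.
(a,b)_∞: sgn(-14)=−, sgn(7)=+, so +1.
(a,b)_37: α=2, u≡8; β=0, v≡12 (mod 37); (8|37)=-1, (12|37)=+1; sign (−1)^0·-1^0·+1^2 = +1.
(a,b)_43: α=0, u≡37; β=-2, v≡20 (mod 43); (37|43)=-1, (20|43)=-1; sign (−1)^0·-1^-2·-1^0 = +1.
Ram(a, b) = ∅: the form -14·x² + 7·y² − z² is isotropic over every ℚ_v, so by Hasse–Minkowski it is isotropic over ℚ.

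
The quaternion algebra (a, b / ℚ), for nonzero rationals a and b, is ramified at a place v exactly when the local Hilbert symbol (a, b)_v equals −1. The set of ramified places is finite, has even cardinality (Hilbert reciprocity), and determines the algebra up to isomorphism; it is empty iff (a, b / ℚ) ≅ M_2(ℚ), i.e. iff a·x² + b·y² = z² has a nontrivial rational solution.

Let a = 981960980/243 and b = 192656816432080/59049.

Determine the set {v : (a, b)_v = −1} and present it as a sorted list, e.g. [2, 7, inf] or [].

Mod squares: a ≡ 15, b ≡ 5005. Check v ∈ {∞, 2, 3, 5, 7, 11, 13}.
v=7: a=7^4·(≡1), b=7^7·(≡1) mod 7; (1|7)=+1, (1|7)=+1; (−1)^{4·7·3}·(+1)^7·(+1)^4 = +1.
v=5: a=5^1·(≡2), b=5^1·(≡4) mod 5; (2|5)=-1, (4|5)=+1; (−1)^{1·1·2}·(-1)^1·(+1)^1 = -1.
v=∞: 15 > 0 and 5005 > 0  ⇒  (a,b)_∞ = +1.
v=3: a=3^-5·(≡2), b=3^-10·(≡1) mod 3; (2|3)=-1, (1|3)=+1; (−1)^{-5·-10·1}·(-1)^-10·(+1)^-5 = +1.
v=13: a=13^2·(≡2), b=13^3·(≡7) mod 13; (2|13)=-1, (7|13)=-1; (−1)^{2·3·6}·(-1)^3·(-1)^2 = -1.
v=2: v_2(a)=2, v_2(b)=4; units ≡ 7, 5 (mod 8); ε·ε+αω+βω = 1·0+2·1+4·0 ≡ 0  ⇒  (a,b)_2 = +1.
v=11: a=11^2·(≡9), b=11^3·(≡1) mod 11; (9|11)=+1, (1|11)=+1; (−1)^{2·3·5}·(+1)^3·(+1)^2 = +1.
(15, 5005 / ℚ) ramifies at {5, 13}: a division algebra.

[5, 13]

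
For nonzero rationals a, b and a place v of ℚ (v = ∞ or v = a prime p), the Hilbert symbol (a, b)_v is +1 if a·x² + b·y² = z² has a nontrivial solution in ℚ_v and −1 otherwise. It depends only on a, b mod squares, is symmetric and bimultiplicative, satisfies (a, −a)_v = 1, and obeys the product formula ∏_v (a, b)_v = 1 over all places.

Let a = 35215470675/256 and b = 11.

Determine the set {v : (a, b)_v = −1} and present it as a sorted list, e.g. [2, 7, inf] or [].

[2, 17, 29, 31]

(a, b) ≡ (3194147, 11) mod (ℚ^×)²; places V = {2, 3, 5, 7, 11, 17, 19, 29, 31, ∞}.
(a,b)_∞: sgn(3194147)=+, sgn(11)=+, so +1.
(a,b)_11: α=1, u≡10; β=1, v≡1 (mod 11); (10|11)=-1, (1|11)=+1; sign (−1)^1·-1^1·+1^1 = +1.
(a,b)_3: α=2, u≡2; β=0, v≡2 (mod 3); (2|3)=-1, (2|3)=-1; sign (−1)^0·-1^0·-1^2 = +1.
(a,b)_2: α=-8, β=0; u≡3, v≡3 (mod 8); ε(u)ε(v)=1·1, αω(v)=-8·1, βω(u)=0·1; sum ≡ 1  ⇒  -1.
(a,b)_17: α=1, u≡12; β=0, v≡11 (mod 17); (12|17)=-1, (11|17)=-1; sign (−1)^0·-1^0·-1^1 = -1.
(a,b)_5: α=2, u≡2; β=0, v≡1 (mod 5); (2|5)=-1, (1|5)=+1; sign (−1)^0·-1^0·+1^2 = +1.
(a,b)_19: α=1, u≡9; β=0, v≡11 (mod 19); (9|19)=+1, (11|19)=+1; sign (−1)^0·+1^0·+1^1 = +1.
(a,b)_31: α=1, u≡29; β=0, v≡11 (mod 31); (29|31)=-1, (11|31)=-1; sign (−1)^0·-1^0·-1^1 = -1.
(a,b)_7: α=2, u≡3; β=0, v≡4 (mod 7); (3|7)=-1, (4|7)=+1; sign (−1)^0·-1^0·+1^2 = +1.
(a,b)_29: α=1, u≡28; β=0, v≡11 (mod 29); (28|29)=+1, (11|29)=-1; sign (−1)^0·+1^0·-1^1 = -1.
Ram(3194147, 11) = {2, 17, 29, 31}; no ℚ_2-point on the conic.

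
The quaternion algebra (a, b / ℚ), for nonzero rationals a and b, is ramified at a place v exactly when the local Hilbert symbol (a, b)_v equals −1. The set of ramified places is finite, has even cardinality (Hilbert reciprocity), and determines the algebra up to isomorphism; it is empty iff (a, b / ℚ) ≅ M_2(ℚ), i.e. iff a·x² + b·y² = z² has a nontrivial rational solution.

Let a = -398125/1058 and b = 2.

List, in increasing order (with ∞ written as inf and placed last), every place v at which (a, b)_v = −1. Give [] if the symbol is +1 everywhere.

(a, b) ≡ (-26, 2) mod (ℚ^×)²; places V = {2, 5, 7, 13, 23, ∞}.
(a,b)_13: α=1, u≡11; β=0, v≡2 (mod 13); (11|13)=-1, (2|13)=-1; sign (−1)^0·-1^0·-1^1 = -1.
(a,b)_2: α=-1, β=1; u≡3, v≡1 (mod 8); ε(u)ε(v)=1·0, αω(v)=-1·0, βω(u)=1·1; sum ≡ 1  ⇒  -1.
(a,b)_∞: sgn(-26)=−, sgn(2)=+, so +1.
(a,b)_5: α=4, u≡1; β=0, v≡2 (mod 5); (1|5)=+1, (2|5)=-1; sign (−1)^0·+1^0·-1^4 = +1.
(a,b)_7: α=2, u≡2; β=0, v≡2 (mod 7); (2|7)=+1, (2|7)=+1; sign (−1)^0·+1^0·+1^2 = +1.
(a,b)_23: α=-2, u≡14; β=0, v≡2 (mod 23); (14|23)=-1, (2|23)=+1; sign (−1)^0·-1^0·+1^-2 = +1.
Ram(-26, 2) = {2, 13}; no ℚ_2-point on the conic.

[2, 13]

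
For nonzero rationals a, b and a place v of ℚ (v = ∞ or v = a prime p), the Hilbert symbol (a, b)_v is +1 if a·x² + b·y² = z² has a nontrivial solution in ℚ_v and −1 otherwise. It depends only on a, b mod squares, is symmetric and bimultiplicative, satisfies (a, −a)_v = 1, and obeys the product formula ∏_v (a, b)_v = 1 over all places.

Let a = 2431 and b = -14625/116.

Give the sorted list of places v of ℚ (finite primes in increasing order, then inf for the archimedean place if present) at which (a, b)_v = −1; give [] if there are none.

(a, b) ≡ (2431, -1885) mod (ℚ^×)²; places V = {2, 3, 5, 11, 13, 17, 29, ∞}.
(a,b)_11: α=1, u≡1; β=0, v≡10 (mod 11); (1|11)=+1, (10|11)=-1; sign (−1)^0·+1^0·-1^1 = -1.
(a,b)_17: α=1, u≡7; β=0, v≡13 (mod 17); (7|17)=-1, (13|17)=+1; sign (−1)^0·-1^0·+1^1 = +1.
(a,b)_3: α=0, u≡1; β=2, v≡2 (mod 3); (1|3)=+1, (2|3)=-1; sign (−1)^0·+1^2·-1^0 = +1.
(a,b)_29: α=0, u≡24; β=-1, v≡5 (mod 29); (24|29)=+1, (5|29)=+1; sign (−1)^0·+1^-1·+1^0 = +1.
(a,b)_∞: sgn(2431)=+, sgn(-1885)=−, so +1.
(a,b)_2: α=0, β=-2; u≡7, v≡3 (mod 8); ε(u)ε(v)=1·1, αω(v)=0·1, βω(u)=-2·0; sum ≡ 1  ⇒  -1.
(a,b)_13: α=1, u≡5; β=1, v≡7 (mod 13); (5|13)=-1, (7|13)=-1; sign (−1)^0·-1^1·-1^1 = +1.
(a,b)_5: α=0, u≡1; β=3, v≡3 (mod 5); (1|5)=+1, (3|5)=-1; sign (−1)^0·+1^3·-1^0 = +1.
(2431, -1885 / ℚ) ramifies at {2, 11}: a division algebra.

[2, 11]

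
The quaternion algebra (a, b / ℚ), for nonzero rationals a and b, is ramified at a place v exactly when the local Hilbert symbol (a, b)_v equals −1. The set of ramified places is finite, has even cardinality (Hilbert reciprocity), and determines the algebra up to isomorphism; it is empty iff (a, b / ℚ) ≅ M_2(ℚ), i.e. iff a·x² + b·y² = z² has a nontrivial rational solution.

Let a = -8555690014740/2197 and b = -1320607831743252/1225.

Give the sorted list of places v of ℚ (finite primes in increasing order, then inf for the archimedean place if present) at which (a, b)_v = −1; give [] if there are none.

(a, b) ≡ (-1105, -437) mod (ℚ^×)²; places V = {2, 3, 5, 7, 11, 13, 17, 19, 23, ∞}.
(a,b)_∞: sgn(-1105)=−, sgn(-437)=−, so -1.
(a,b)_5: α=1, u≡1; β=-2, v≡2 (mod 5); (1|5)=+1, (2|5)=-1; sign (−1)^0·+1^-2·-1^1 = -1.
(a,b)_19: α=2, u≡17; β=3, v≡2 (mod 19); (17|19)=+1, (2|19)=-1; sign (−1)^0·+1^3·-1^2 = +1.
(a,b)_13: α=-3, u≡2; β=2, v≡5 (mod 13); (2|13)=-1, (5|13)=-1; sign (−1)^0·-1^2·-1^-3 = -1.
(a,b)_2: α=2, β=2; u≡7, v≡3 (mod 8); ε(u)ε(v)=1·1, αω(v)=2·1, βω(u)=2·0; sum ≡ 1  ⇒  -1.
(a,b)_3: α=2, u≡2; β=4, v≡1 (mod 3); (2|3)=-1, (1|3)=+1; sign (−1)^0·-1^4·+1^2 = +1.
(a,b)_23: α=2, u≡21; β=3, v≡3 (mod 23); (21|23)=-1, (3|23)=+1; sign (−1)^0·-1^3·+1^2 = -1.
(a,b)_11: α=4, u≡6; β=0, v≡9 (mod 11); (6|11)=-1, (9|11)=+1; sign (−1)^0·-1^0·+1^4 = +1.
(a,b)_7: α=0, u≡1; β=-2, v≡1 (mod 7); (1|7)=+1, (1|7)=+1; sign (−1)^0·+1^-2·+1^0 = +1.
(a,b)_17: α=1, u≡5; β=2, v≡11 (mod 17); (5|17)=-1, (11|17)=-1; sign (−1)^0·-1^2·-1^1 = -1.
Ram(-1105, -437) = {2, 5, 13, 17, 23, ∞}; no ℚ_2-point on the conic.

[2, 5, 13, 17, 23, inf]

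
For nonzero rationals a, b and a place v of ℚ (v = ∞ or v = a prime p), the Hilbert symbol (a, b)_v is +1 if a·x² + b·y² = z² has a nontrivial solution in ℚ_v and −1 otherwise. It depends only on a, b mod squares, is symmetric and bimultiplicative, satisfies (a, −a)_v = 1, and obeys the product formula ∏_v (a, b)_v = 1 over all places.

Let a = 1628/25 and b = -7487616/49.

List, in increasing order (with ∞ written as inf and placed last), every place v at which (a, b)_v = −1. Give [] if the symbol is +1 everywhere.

[2, 3, 11, 37]

(a, b) ≡ (407, -116994) mod (ℚ^×)²; places V = {2, 3, 5, 7, 11, 17, 31, 37, ∞}.
(a,b)_17: α=0, u≡8; β=1, v≡6 (mod 17); (8|17)=+1, (6|17)=-1; sign (−1)^0·+1^1·-1^0 = +1.
(a,b)_37: α=1, u≡21; β=1, v≡8 (mod 37); (21|37)=+1, (8|37)=-1; sign (−1)^0·+1^1·-1^1 = -1.
(a,b)_7: α=0, u≡1; β=-2, v≡4 (mod 7); (1|7)=+1, (4|7)=+1; sign (−1)^0·+1^-2·+1^0 = +1.
(a,b)_31: α=0, u≡18; β=1, v≡25 (mod 31); (18|31)=+1, (25|31)=+1; sign (−1)^0·+1^1·+1^0 = +1.
(a,b)_∞: sgn(407)=+, sgn(-116994)=−, so +1.
(a,b)_5: α=-2, u≡3; β=0, v≡1 (mod 5); (3|5)=-1, (1|5)=+1; sign (−1)^0·-1^0·+1^-2 = +1.
(a,b)_11: α=1, u≡9; β=0, v≡8 (mod 11); (9|11)=+1, (8|11)=-1; sign (−1)^0·+1^0·-1^1 = -1.
(a,b)_2: α=2, β=7; u≡7, v≡7 (mod 8); ε(u)ε(v)=1·1, αω(v)=2·0, βω(u)=7·0; sum ≡ 1  ⇒  -1.
(a,b)_3: α=0, u≡2; β=1, v≡2 (mod 3); (2|3)=-1, (2|3)=-1; sign (−1)^0·-1^1·-1^0 = -1.
Ram(407, -116994) = {2, 3, 11, 37}; no ℚ_2-point on the conic.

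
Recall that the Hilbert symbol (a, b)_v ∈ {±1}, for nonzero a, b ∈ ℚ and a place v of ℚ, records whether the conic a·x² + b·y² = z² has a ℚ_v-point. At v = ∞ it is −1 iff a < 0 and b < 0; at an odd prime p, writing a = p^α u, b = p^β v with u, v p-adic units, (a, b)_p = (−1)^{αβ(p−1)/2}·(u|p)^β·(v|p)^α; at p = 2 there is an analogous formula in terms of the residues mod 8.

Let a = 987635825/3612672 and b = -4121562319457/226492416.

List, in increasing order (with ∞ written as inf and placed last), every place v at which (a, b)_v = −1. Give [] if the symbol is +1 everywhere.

[2, 43]

(a, b) ≡ (946, -2838) mod (ℚ^×)²; places V = {2, 3, 5, 7, 11, 17, 19, 43, ∞}.
(a,b)_11: α=1, u≡9; β=1, v≡8 (mod 11); (9|11)=+1, (8|11)=-1; sign (−1)^1·+1^1·-1^1 = +1.
(a,b)_43: α=1, u≡19; β=1, v≡18 (mod 43); (19|43)=-1, (18|43)=-1; sign (−1)^1·-1^1·-1^1 = -1.
(a,b)_17: α=4, u≡5; β=6, v≡16 (mod 17); (5|17)=-1, (16|17)=+1; sign (−1)^0·-1^6·+1^4 = +1.
(a,b)_5: α=2, u≡4; β=0, v≡3 (mod 5); (4|5)=+1, (3|5)=-1; sign (−1)^0·+1^0·-1^2 = +1.
(a,b)_2: α=-13, β=-23; u≡1, v≡5 (mod 8); ε(u)ε(v)=0·0, αω(v)=-13·1, βω(u)=-23·0; sum ≡ 1  ⇒  -1.
(a,b)_3: α=-2, u≡1; β=-3, v≡2 (mod 3); (1|3)=+1, (2|3)=-1; sign (−1)^0·+1^-3·-1^-2 = +1.
(a,b)_19: α=0, u≡3; β=2, v≡10 (mod 19); (3|19)=-1, (10|19)=-1; sign (−1)^0·-1^2·-1^0 = +1.
(a,b)_7: α=-2, u≡2; β=0, v≡4 (mod 7); (2|7)=+1, (4|7)=+1; sign (−1)^0·+1^0·+1^-2 = +1.
(a,b)_∞: sgn(946)=+, sgn(-2838)=−, so +1.
|Ram(946, -2838)| = 2, even; anisotropic at {2, 43}.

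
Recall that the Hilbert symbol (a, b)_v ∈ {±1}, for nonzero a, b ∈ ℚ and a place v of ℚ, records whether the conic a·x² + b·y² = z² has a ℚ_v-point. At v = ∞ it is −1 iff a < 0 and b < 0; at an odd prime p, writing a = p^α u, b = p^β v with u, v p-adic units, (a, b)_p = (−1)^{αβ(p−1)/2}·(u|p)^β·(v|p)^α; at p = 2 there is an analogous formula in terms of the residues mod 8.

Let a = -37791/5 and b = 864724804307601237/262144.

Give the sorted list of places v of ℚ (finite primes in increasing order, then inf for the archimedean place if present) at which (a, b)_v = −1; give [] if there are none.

Mod squares: a ≡ -20995, b ≡ 253. Check v ∈ {∞, 2, 3, 5, 7, 11, 13, 17, 19, 23}.
v=11: a=11^0·(≡1), b=11^1·(≡5) mod 11; (1|11)=+1, (5|11)=+1; (−1)^{0·1·5}·(+1)^1·(+1)^0 = +1.
v=23: a=23^0·(≡18), b=23^1·(≡21) mod 23; (18|23)=+1, (21|23)=-1; (−1)^{0·1·11}·(+1)^1·(-1)^0 = +1.
v=19: a=19^1·(≡5), b=19^2·(≡11) mod 19; (5|19)=+1, (11|19)=+1; (−1)^{1·2·9}·(+1)^2·(+1)^1 = +1.
v=5: a=5^-1·(≡4), b=5^0·(≡3) mod 5; (4|5)=+1, (3|5)=-1; (−1)^{-1·0·2}·(+1)^0·(-1)^-1 = -1.
v=17: a=17^1·(≡11), b=17^4·(≡1) mod 17; (11|17)=-1, (1|17)=+1; (−1)^{1·4·8}·(-1)^4·(+1)^1 = +1.
v=13: a=13^1·(≡1), b=13^4·(≡11) mod 13; (1|13)=+1, (11|13)=-1; (−1)^{1·4·6}·(+1)^4·(-1)^1 = -1.
v=3: a=3^2·(≡2), b=3^4·(≡1) mod 3; (2|3)=-1, (1|3)=+1; (−1)^{2·4·1}·(-1)^4·(+1)^2 = +1.
v=7: a=7^0·(≡6), b=7^2·(≡1) mod 7; (6|7)=-1, (1|7)=+1; (−1)^{0·2·3}·(-1)^2·(+1)^0 = +1.
v=∞: -20995 < 0 and 253 > 0  ⇒  (a,b)_∞ = +1.
v=2: v_2(a)=0, v_2(b)=-18; units ≡ 5, 5 (mod 8); ε·ε+αω+βω = 0·0+0·1+-18·1 ≡ 0  ⇒  (a,b)_2 = +1.
(-20995, 253 / ℚ) ramifies at {5, 13}: a division algebra.

[5, 13]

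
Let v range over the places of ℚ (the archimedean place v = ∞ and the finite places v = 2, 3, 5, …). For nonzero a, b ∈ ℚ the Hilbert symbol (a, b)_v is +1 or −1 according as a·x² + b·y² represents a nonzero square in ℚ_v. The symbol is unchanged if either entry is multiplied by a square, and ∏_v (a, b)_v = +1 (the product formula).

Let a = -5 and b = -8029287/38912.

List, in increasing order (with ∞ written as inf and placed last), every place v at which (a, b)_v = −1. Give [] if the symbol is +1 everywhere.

[19, inf]

(a, b) ≡ (-5, -266) mod (ℚ^×)²; places V = {2, 3, 5, 7, 17, 19, ∞}.
(a,b)_2: α=0, β=-11; u≡3, v≡3 (mod 8); ε(u)ε(v)=1·1, αω(v)=0·1, βω(u)=-11·1; sum ≡ 0  ⇒  +1.
(a,b)_7: α=0, u≡2; β=3, v≡1 (mod 7); (2|7)=+1, (1|7)=+1; sign (−1)^0·+1^3·+1^0 = +1.
(a,b)_19: α=0, u≡14; β=-1, v≡5 (mod 19); (14|19)=-1, (5|19)=+1; sign (−1)^0·-1^-1·+1^0 = -1.
(a,b)_17: α=0, u≡12; β=2, v≡5 (mod 17); (12|17)=-1, (5|17)=-1; sign (−1)^0·-1^2·-1^0 = +1.
(a,b)_5: α=1, u≡4; β=0, v≡4 (mod 5); (4|5)=+1, (4|5)=+1; sign (−1)^0·+1^0·+1^1 = +1.
(a,b)_3: α=0, u≡1; β=4, v≡1 (mod 3); (1|3)=+1, (1|3)=+1; sign (−1)^0·+1^4·+1^0 = +1.
(a,b)_∞: sgn(-5)=−, sgn(-266)=−, so -1.
|Ram(-5, -266)| = 2, even; anisotropic at {19, ∞}.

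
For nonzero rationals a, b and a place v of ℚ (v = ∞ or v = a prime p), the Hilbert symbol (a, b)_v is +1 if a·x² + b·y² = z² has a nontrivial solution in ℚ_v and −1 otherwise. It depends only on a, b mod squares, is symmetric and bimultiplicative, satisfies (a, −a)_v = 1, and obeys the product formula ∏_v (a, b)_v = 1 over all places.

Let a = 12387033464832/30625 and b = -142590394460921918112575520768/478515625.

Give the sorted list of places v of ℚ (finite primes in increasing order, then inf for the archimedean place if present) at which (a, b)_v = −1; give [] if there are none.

[2, 13, 19, 53]

Mod squares: a ≡ 9333883, b ≡ -301093. Check v ∈ {∞, 2, 3, 5, 7, 13, 19, 23, 31, 53}.
v=13: a=13^1·(≡9), b=13^3·(≡7) mod 13; (9|13)=+1, (7|13)=-1; (−1)^{1·3·6}·(+1)^3·(-1)^1 = -1.
v=∞: 9333883 > 0 and -301093 < 0  ⇒  (a,b)_∞ = +1.
v=3: a=3^4·(≡1), b=3^4·(≡2) mod 3; (1|3)=+1, (2|3)=-1; (−1)^{4·4·1}·(+1)^4·(-1)^4 = +1.
v=23: a=23^1·(≡3), b=23^3·(≡19) mod 23; (3|23)=+1, (19|23)=-1; (−1)^{1·3·11}·(+1)^3·(-1)^1 = +1.
v=19: a=19^1·(≡13), b=19^3·(≡10) mod 19; (13|19)=-1, (10|19)=-1; (−1)^{1·3·9}·(-1)^3·(-1)^1 = -1.
v=31: a=31^1·(≡11), b=31^2·(≡2) mod 31; (11|31)=-1, (2|31)=+1; (−1)^{1·2·15}·(-1)^2·(+1)^1 = +1.
v=2: v_2(a)=14, v_2(b)=26; units ≡ 3, 3 (mod 8); ε·ε+αω+βω = 1·1+14·1+26·1 ≡ 1  ⇒  (a,b)_2 = -1.
v=5: a=5^-4·(≡3), b=5^-10·(≡3) mod 5; (3|5)=-1, (3|5)=-1; (−1)^{-4·-10·2}·(-1)^-10·(-1)^-4 = +1.
v=53: a=53^1·(≡27), b=53^3·(≡46) mod 53; (27|53)=-1, (46|53)=+1; (−1)^{1·3·26}·(-1)^3·(+1)^1 = -1.
v=7: a=7^-2·(≡6), b=7^-2·(≡5) mod 7; (6|7)=-1, (5|7)=-1; (−1)^{-2·-2·3}·(-1)^-2·(-1)^-2 = +1.
Ram(9333883, -301093) = {2, 13, 19, 53}; no ℚ_2-point on the conic.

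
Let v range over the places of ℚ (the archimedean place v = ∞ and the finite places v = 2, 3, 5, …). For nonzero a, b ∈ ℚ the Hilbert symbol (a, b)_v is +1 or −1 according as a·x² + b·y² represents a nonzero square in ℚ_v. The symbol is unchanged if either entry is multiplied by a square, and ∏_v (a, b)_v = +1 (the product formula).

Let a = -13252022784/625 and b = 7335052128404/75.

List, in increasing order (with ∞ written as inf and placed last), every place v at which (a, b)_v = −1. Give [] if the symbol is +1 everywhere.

[2, 7, 13, 17]

Mod squares: a ≡ -34034, b ≡ 663. Check v ∈ {∞, 2, 3, 5, 7, 11, 13, 17}.
v=2: v_2(a)=9, v_2(b)=2; units ≡ 7, 7 (mod 8); ε·ε+αω+βω = 1·1+9·0+2·0 ≡ 1  ⇒  (a,b)_2 = -1.
v=13: a=13^3·(≡11), b=13^5·(≡3) mod 13; (11|13)=-1, (3|13)=+1; (−1)^{3·5·6}·(-1)^5·(+1)^3 = -1.
v=11: a=11^1·(≡8), b=11^2·(≡3) mod 11; (8|11)=-1, (3|11)=+1; (−1)^{1·2·5}·(-1)^2·(+1)^1 = +1.
v=17: a=17^1·(≡9), b=17^1·(≡6) mod 17; (9|17)=+1, (6|17)=-1; (−1)^{1·1·8}·(+1)^1·(-1)^1 = -1.
v=3: a=3^2·(≡1), b=3^-1·(≡2) mod 3; (1|3)=+1, (2|3)=-1; (−1)^{2·-1·1}·(+1)^-1·(-1)^2 = +1.
v=∞: -34034 < 0 and 663 > 0  ⇒  (a,b)_∞ = +1.
v=5: a=5^-4·(≡1), b=5^-2·(≡3) mod 5; (1|5)=+1, (3|5)=-1; (−1)^{-4·-2·2}·(+1)^-2·(-1)^-4 = +1.
v=7: a=7^1·(≡5), b=7^4·(≡5) mod 7; (5|7)=-1, (5|7)=-1; (−1)^{1·4·3}·(-1)^4·(-1)^1 = -1.
|Ram(-34034, 663)| = 4, even; anisotropic at {2, 7, 13, 17}.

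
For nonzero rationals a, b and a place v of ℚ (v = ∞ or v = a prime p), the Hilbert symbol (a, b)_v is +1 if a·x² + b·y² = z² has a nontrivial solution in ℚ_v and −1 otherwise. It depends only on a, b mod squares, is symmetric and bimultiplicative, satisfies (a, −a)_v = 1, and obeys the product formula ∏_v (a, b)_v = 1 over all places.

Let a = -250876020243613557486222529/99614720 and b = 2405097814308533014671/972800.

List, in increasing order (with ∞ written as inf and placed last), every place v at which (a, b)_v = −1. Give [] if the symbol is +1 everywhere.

[5, 19]

Mod squares: a ≡ -608855, b ≡ 329498. Check v ∈ {∞, 2, 3, 5, 7, 11, 13, 17, 19, 23, 29}.
v=7: a=7^12·(≡3), b=7^8·(≡4) mod 7; (3|7)=-1, (4|7)=+1; (−1)^{12·8·3}·(-1)^8·(+1)^12 = +1.
v=2: v_2(a)=-20, v_2(b)=-11; units ≡ 1, 5 (mod 8); ε·ε+αω+βω = 0·0+-20·1+-11·0 ≡ 0  ⇒  (a,b)_2 = +1.
v=19: a=19^-1·(≡13), b=19^-1·(≡12) mod 19; (13|19)=-1, (12|19)=-1; (−1)^{-1·-1·9}·(-1)^-1·(-1)^-1 = -1.
v=13: a=13^1·(≡3), b=13^1·(≡10) mod 13; (3|13)=+1, (10|13)=+1; (−1)^{1·1·6}·(+1)^1·(+1)^1 = +1.
v=23: a=23^4·(≡4), b=23^3·(≡10) mod 23; (4|23)=+1, (10|23)=-1; (−1)^{4·3·11}·(+1)^3·(-1)^4 = +1.
v=29: a=29^1·(≡20), b=29^1·(≡4) mod 29; (20|29)=+1, (4|29)=+1; (−1)^{1·1·14}·(+1)^1·(+1)^1 = +1.
v=∞: -608855 < 0 and 329498 > 0  ⇒  (a,b)_∞ = +1.
v=11: a=11^2·(≡10), b=11^2·(≡5) mod 11; (10|11)=-1, (5|11)=+1; (−1)^{2·2·5}·(-1)^2·(+1)^2 = +1.
v=3: a=3^0·(≡1), b=3^2·(≡2) mod 3; (1|3)=+1, (2|3)=-1; (−1)^{0·2·1}·(+1)^2·(-1)^0 = +1.
v=5: a=5^-1·(≡4), b=5^-2·(≡3) mod 5; (4|5)=+1, (3|5)=-1; (−1)^{-1·-2·2}·(+1)^-2·(-1)^-1 = -1.
v=17: a=17^5·(≡4), b=17^4·(≡13) mod 17; (4|17)=+1, (13|17)=+1; (−1)^{5·4·8}·(+1)^4·(+1)^5 = +1.
Ram(-608855, 329498) = {5, 19}; no ℚ_5-point on the conic.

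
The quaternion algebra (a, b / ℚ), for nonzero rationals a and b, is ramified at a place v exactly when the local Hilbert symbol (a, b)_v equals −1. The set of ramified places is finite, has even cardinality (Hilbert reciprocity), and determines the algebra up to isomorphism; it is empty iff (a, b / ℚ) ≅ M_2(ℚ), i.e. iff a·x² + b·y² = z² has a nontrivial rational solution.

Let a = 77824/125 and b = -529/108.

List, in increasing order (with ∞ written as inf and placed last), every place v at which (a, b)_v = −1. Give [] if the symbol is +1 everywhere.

[3, 5]

(a, b) ≡ (95, -3) mod (ℚ^×)²; places V = {2, 3, 5, 19, 23, ∞}.
(a,b)_5: α=-3, u≡4; β=0, v≡2 (mod 5); (4|5)=+1, (2|5)=-1; sign (−1)^0·+1^0·-1^-3 = -1.
(a,b)_19: α=1, u≡1; β=0, v≡9 (mod 19); (1|19)=+1, (9|19)=+1; sign (−1)^0·+1^0·+1^1 = +1.
(a,b)_∞: sgn(95)=+, sgn(-3)=−, so +1.
(a,b)_2: α=12, β=-2; u≡7, v≡5 (mod 8); ε(u)ε(v)=1·0, αω(v)=12·1, βω(u)=-2·0; sum ≡ 0  ⇒  +1.
(a,b)_3: α=0, u≡2; β=-3, v≡2 (mod 3); (2|3)=-1, (2|3)=-1; sign (−1)^0·-1^-3·-1^0 = -1.
(a,b)_23: α=0, u≡13; β=2, v≡10 (mod 23); (13|23)=+1, (10|23)=-1; sign (−1)^0·+1^2·-1^0 = +1.
(95, -3 / ℚ) ramifies at {3, 5}: a division algebra.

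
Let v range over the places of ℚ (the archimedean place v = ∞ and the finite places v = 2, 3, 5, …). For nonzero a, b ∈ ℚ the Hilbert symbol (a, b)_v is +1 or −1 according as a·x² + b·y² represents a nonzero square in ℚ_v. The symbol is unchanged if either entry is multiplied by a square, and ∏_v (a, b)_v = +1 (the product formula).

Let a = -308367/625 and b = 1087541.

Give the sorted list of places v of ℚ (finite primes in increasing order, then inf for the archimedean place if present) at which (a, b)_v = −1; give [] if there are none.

Mod squares: a ≡ -47, b ≡ 1087541. Check v ∈ {∞, 2, 3, 5, 7, 13, 17, 19, 37, 47}.
v=37: a=37^0·(≡30), b=37^1·(≡15) mod 37; (30|37)=+1, (15|37)=-1; (−1)^{0·1·18}·(+1)^1·(-1)^0 = +1.
v=47: a=47^1·(≡45), b=47^0·(≡8) mod 47; (45|47)=-1, (8|47)=+1; (−1)^{1·0·23}·(-1)^0·(+1)^1 = +1.
v=19: a=19^0·(≡8), b=19^1·(≡11) mod 19; (8|19)=-1, (11|19)=+1; (−1)^{0·1·9}·(-1)^1·(+1)^0 = -1.
v=2: v_2(a)=0, v_2(b)=0; units ≡ 1, 5 (mod 8); ε·ε+αω+βω = 0·0+0·1+0·0 ≡ 0  ⇒  (a,b)_2 = +1.
v=17: a=17^0·(≡1), b=17^1·(≡2) mod 17; (1|17)=+1, (2|17)=+1; (−1)^{0·1·8}·(+1)^1·(+1)^0 = +1.
v=13: a=13^0·(≡6), b=13^1·(≡2) mod 13; (6|13)=-1, (2|13)=-1; (−1)^{0·1·6}·(-1)^1·(-1)^0 = -1.
v=∞: -47 < 0 and 1087541 > 0  ⇒  (a,b)_∞ = +1.
v=5: a=5^-4·(≡3), b=5^0·(≡1) mod 5; (3|5)=-1, (1|5)=+1; (−1)^{-4·0·2}·(-1)^0·(+1)^-4 = +1.
v=3: a=3^8·(≡1), b=3^0·(≡2) mod 3; (1|3)=+1, (2|3)=-1; (−1)^{8·0·1}·(+1)^0·(-1)^8 = +1.
v=7: a=7^0·(≡2), b=7^1·(≡5) mod 7; (2|7)=+1, (5|7)=-1; (−1)^{0·1·3}·(+1)^1·(-1)^0 = +1.
|Ram(-47, 1087541)| = 2, even; anisotropic at {13, 19}.

[13, 19]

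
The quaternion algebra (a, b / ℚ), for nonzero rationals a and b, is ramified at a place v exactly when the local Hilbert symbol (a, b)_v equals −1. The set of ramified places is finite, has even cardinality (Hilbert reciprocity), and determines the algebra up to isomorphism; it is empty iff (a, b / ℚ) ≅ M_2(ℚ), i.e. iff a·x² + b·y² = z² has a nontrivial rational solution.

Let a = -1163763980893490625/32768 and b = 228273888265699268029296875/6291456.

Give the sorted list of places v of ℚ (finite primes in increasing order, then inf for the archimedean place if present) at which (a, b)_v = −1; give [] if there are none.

[17, 29, 31, 41]

(a, b) ≡ (-930, 1447452930) mod (ℚ^×)²; places V = {2, 3, 5, 7, 11, 17, 29, 31, 41, ∞}.
(a,b)_17: α=2, u≡7; β=3, v≡12 (mod 17); (7|17)=-1, (12|17)=-1; sign (−1)^0·-1^3·-1^2 = -1.
(a,b)_31: α=1, u≡28; β=1, v≡20 (mod 31); (28|31)=+1, (20|31)=+1; sign (−1)^1·+1^1·+1^1 = -1.
(a,b)_5: α=5, u≡1; β=9, v≡1 (mod 5); (1|5)=+1, (1|5)=+1; sign (−1)^0·+1^9·+1^5 = +1.
(a,b)_2: α=-15, β=-21; u≡7, v≡1 (mod 8); ε(u)ε(v)=1·0, αω(v)=-15·0, βω(u)=-21·0; sum ≡ 0  ⇒  +1.
(a,b)_29: α=2, u≡21; β=3, v≡16 (mod 29); (21|29)=-1, (16|29)=+1; sign (−1)^0·-1^3·+1^2 = -1.
(a,b)_3: α=5, u≡2; β=-1, v≡1 (mod 3); (2|3)=-1, (1|3)=+1; sign (−1)^1·-1^-1·+1^5 = +1.
(a,b)_41: α=2, u≡19; β=3, v≡13 (mod 41); (19|41)=-1, (13|41)=-1; sign (−1)^0·-1^3·-1^2 = -1.
(a,b)_11: α=2, u≡5; β=3, v≡2 (mod 11); (5|11)=+1, (2|11)=-1; sign (−1)^0·+1^3·-1^2 = +1.
(a,b)_∞: sgn(-930)=−, sgn(1447452930)=+, so +1.
(a,b)_7: α=0, u≡2; β=3, v≡6 (mod 7); (2|7)=+1, (6|7)=-1; sign (−1)^0·+1^3·-1^0 = +1.
Ram(-930, 1447452930) = {17, 29, 31, 41}; no ℚ_17-point on the conic.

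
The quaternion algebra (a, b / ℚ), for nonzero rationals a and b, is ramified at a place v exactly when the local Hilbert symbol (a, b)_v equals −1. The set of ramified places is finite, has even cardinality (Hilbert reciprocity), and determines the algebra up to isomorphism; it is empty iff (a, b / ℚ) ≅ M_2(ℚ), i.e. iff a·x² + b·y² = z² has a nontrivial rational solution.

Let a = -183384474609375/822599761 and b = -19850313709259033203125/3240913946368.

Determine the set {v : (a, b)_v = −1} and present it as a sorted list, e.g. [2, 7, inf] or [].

[7, inf]

(a, b) ≡ (-95, -91) mod (ℚ^×)²; places V = {2, 3, 5, 7, 13, 19, 23, 29, 43, ∞}.
(a,b)_5: α=9, u≡4; β=18, v≡1 (mod 5); (4|5)=+1, (1|5)=+1; sign (−1)^0·+1^18·+1^9 = +1.
(a,b)_2: α=0, β=-8; u≡1, v≡5 (mod 8); ε(u)ε(v)=0·0, αω(v)=0·1, βω(u)=-8·0; sum ≡ 0  ⇒  +1.
(a,b)_19: α=3, u≡2; β=2, v≡17 (mod 19); (2|19)=-1, (17|19)=+1; sign (−1)^0·-1^2·+1^3 = +1.
(a,b)_3: α=4, u≡1; β=8, v≡2 (mod 3); (1|3)=+1, (2|3)=-1; sign (−1)^0·+1^8·-1^4 = +1.
(a,b)_7: α=0, u≡6; β=-1, v≡4 (mod 7); (6|7)=-1, (4|7)=+1; sign (−1)^0·-1^-1·+1^0 = -1.
(a,b)_29: α=-2, u≡3; β=0, v≡13 (mod 29); (3|29)=-1, (13|29)=+1; sign (−1)^0·-1^0·+1^-2 = +1.
(a,b)_23: α=-2, u≡5; β=-2, v≡12 (mod 23); (5|23)=-1, (12|23)=+1; sign (−1)^0·-1^-2·+1^-2 = +1.
(a,b)_43: α=-2, u≡28; β=-4, v≡21 (mod 43); (28|43)=-1, (21|43)=+1; sign (−1)^0·-1^-4·+1^-2 = +1.
(a,b)_13: α=2, u≡4; β=3, v≡11 (mod 13); (4|13)=+1, (11|13)=-1; sign (−1)^0·+1^3·-1^2 = +1.
(a,b)_∞: sgn(-95)=−, sgn(-91)=−, so -1.
|Ram(-95, -91)| = 2, even; anisotropic at {7, ∞}.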